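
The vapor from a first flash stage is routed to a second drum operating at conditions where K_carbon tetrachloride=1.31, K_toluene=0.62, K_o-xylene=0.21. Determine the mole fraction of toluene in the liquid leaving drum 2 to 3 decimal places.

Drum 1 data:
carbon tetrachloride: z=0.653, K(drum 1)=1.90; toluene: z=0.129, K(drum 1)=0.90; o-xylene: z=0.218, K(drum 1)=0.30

x_toluene (drum 2) = 0.144

Drum 1:
Rachford–Rice: g(ψ₁) = Σ zᵢ(Kᵢ−1)/(1+ψ₁(Kᵢ−1)) = 0.
g(0) = ΣzᵢKᵢ − 1 = 0.422 and g(1) = 1 − Σzᵢ/Kᵢ = -0.214, so a root lies in (0, 1).
Newton iteration, ψ₁⁰ = 0.5:
  ψ₁ = 0.500: g = 0.1570, g' = -0.506 → ψ₁ = 0.810
  ψ₁ = 0.810: g = -0.0268, g' = -0.749 → ψ₁ = 0.775
  ψ₁ = 0.775: g = -0.0010, g' = -0.695 → ψ₁ = 0.773
Converged at ψ₁ = 0.773.
Drum-1 compositions:
  carbon tetrachloride: x = 0.385, y = 0.732
  toluene: x = 0.140, y = 0.126
  o-xylene: x = 0.475, y = 0.143
Drum-2 feed = drum-1 vapor: z₂ = (0.7316, 0.1258, 0.1425).
Drum 2:
Newton–Raphson from ψ₂ = 0.5:
  ψ₂ = 0.500: g = -0.0488, g' = -0.323 → ψ₂ = 0.349
  ψ₂ = 0.349: g = -0.0060, g' = -0.251 → ψ₂ = 0.325
Converged at ψ₂ = 0.325.
  carbon tetrachloride: x = 0.665, y = 0.871
  toluene: x = 0.144, y = 0.089
  o-xylene: x = 0.192, y = 0.040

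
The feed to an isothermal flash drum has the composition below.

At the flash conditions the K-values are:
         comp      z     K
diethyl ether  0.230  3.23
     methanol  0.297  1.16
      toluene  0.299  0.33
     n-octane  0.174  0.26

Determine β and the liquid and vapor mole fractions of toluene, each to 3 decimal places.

Rachford–Rice: g(β) = Σ zᵢ(Kᵢ−1)/(1+β(Kᵢ−1)) = 0.
g(0) = ΣzᵢKᵢ − 1 = 0.231 and g(1) = 1 − Σzᵢ/Kᵢ = -0.903, so a root lies in (0, 1).
Newton iteration, β⁰ = 0.5:
  β = 0.500: g = -0.2191, g' = -0.806 → β = 0.228
  β = 0.228: g = -0.0055, g' = -0.835 → β = 0.221
Converged at β = 0.221.
Compositions from xᵢ = zᵢ/(1+β(Kᵢ−1)), yᵢ = Kᵢxᵢ:
  diethyl ether: x = 0.154, y = 0.497
  methanol: x = 0.287, y = 0.333
  toluene: x = 0.351, y = 0.116
  n-octane: x = 0.208, y = 0.054

β = 0.221, x_toluene = 0.351, y_toluene = 0.116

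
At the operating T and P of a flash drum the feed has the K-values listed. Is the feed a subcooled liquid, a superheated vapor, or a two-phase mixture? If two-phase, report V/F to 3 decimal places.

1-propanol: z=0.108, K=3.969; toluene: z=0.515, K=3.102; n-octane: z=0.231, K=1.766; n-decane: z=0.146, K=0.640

ΣzᵢKᵢ = 2.528; Σzᵢ/Kᵢ = 0.552.
Since Σzᵢ/Kᵢ < 1 the mixture is above its dew point — single vapor phase.

superheated vapor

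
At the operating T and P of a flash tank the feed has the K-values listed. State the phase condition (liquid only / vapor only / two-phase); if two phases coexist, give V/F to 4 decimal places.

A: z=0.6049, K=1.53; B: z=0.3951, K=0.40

two-phase, V/F = 0.2627

ΣzᵢKᵢ = 1.0835; Σzᵢ/Kᵢ = 1.3831.
Both exceed 1, so a two-phase solution exists.
Material balance + equilibrium reduce to Σ zᵢ(Kᵢ−1)/(1+ψ(Kᵢ−1)) = 0.
Newton–Raphson from ψ = 0.67:
  ψ = 0.6700: g = -0.15984, g' = -0.4903 → ψ = 0.3440
  ψ = 0.3440: g = -0.02755, g' = -0.3474 → ψ = 0.2647
  ψ = 0.2647: g = -0.00066, g' = -0.3317 → ψ = 0.2627
Converged at ψ = 0.2627.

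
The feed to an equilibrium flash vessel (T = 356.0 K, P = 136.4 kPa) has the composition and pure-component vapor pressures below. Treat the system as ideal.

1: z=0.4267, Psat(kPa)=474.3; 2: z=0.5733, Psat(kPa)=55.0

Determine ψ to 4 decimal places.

ψ = 0.4836

Raoult's law: Kᵢ = Pᵢˢᵃᵗ/P = Pᵢˢᵃᵗ/136.4.
  K_1 = 474.3/136.4 = 3.477273, K_2 = 55.0/136.4 = 0.403226
Material balance + equilibrium reduce to Σ zᵢ(Kᵢ−1)/(1+ψ(Kᵢ−1)) = 0.
Feasibility: ΣzᵢKᵢ = 1.7149, Σzᵢ/Kᵢ = 1.5445 — both > 1, two phases present.
Binary case is linear: z₁(K₁−1)(1+ψ(K₂−1)) + z₂(K₂−1)(1+ψ(K₁−1)) = 0
⇒ ψ = [z₁(K₁−1)+z₂(K₂−1)] / [−(K₁−1)(K₂−1)] = 0.71492/1.47837 = 0.4836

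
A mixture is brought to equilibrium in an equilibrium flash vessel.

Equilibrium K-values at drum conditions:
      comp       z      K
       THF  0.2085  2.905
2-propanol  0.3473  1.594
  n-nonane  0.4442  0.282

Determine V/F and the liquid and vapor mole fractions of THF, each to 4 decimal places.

Rachford–Rice: g(V/F) = Σ zᵢ(Kᵢ−1)/(1+V/F(Kᵢ−1)) = 0.
Check two-phase: ΣzᵢKᵢ = 1.2846 > 1 and Σzᵢ/Kᵢ = 1.8648 > 1, so g(0) = 0.2846 > 0 and g(1) = -0.8648 < 0.
Iterate (Newton) starting at V/F = 0.5:
  V/F = 0.5000: g = -0.13508, g' = -0.8287 → V/F = 0.3370
  V/F = 0.3370: g = -0.00695, g' = -0.7642 → V/F = 0.3279
Converged at V/F = 0.3279.
Compositions from xᵢ = zᵢ/(1+V/F(Kᵢ−1)), yᵢ = Kᵢxᵢ:
  THF: x = 0.1283, y = 0.3728
  2-propanol: x = 0.2907, y = 0.4633
  n-nonane: x = 0.5810, y = 0.1638

V/F = 0.3279, x_THF = 0.1283, y_THF = 0.3728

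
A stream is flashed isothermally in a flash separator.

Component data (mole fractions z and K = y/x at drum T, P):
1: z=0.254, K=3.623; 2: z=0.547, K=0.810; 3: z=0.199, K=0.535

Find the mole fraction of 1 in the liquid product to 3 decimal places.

Let ψ = V/F and solve Σ zᵢ(Kᵢ−1)/(1+ψ(Kᵢ−1)) = 0.
Feasibility: ΣzᵢKᵢ = 1.470, Σzᵢ/Kᵢ = 1.117 — both > 1, two phases present.
Iterate (Newton) starting at ψ = 0.48:
  ψ = 0.480: g = 0.0614, g' = -0.438 → ψ = 0.620
  ψ = 0.620: g = 0.0057, g' = -0.364 → ψ = 0.636
Converged at ψ = 0.636.
Compositions from xᵢ = zᵢ/(1+ψ(Kᵢ−1)), yᵢ = Kᵢxᵢ:
  1: x = 0.095, y = 0.345
  2: x = 0.622, y = 0.504
  3: x = 0.283, y = 0.151

x_1 = 0.095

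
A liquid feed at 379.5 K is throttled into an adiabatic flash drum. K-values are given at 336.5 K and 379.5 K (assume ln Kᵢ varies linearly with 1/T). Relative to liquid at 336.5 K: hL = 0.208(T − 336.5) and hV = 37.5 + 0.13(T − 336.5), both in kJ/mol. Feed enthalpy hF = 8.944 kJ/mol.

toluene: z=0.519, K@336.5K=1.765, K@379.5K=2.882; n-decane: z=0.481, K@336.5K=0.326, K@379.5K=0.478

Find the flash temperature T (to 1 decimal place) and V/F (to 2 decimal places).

Adiabatic flash: solve Rachford–Rice at each trial T, then check hF = ψ·hV(T) + (1−ψ)·hL(T).
  T = 336.5 K: K = (1.765, 0.326), RR gives ψ = 0.141, H_out = 5.298 kJ/mol
  T = 379.5 K: K = (2.882, 0.478), RR gives ψ = 0.739, H_out = 34.167 kJ/mol
  T = 358.0 K: K = (2.289, 0.399), RR gives ψ = 0.491, H_out = 22.054 kJ/mol
  T = 347.2 K: K = (2.017, 0.362), RR gives ψ = 0.340, H_out = 14.697 kJ/mol
  T = 341.9 K: K = (1.890, 0.344), RR gives ψ = 0.250, H_out = 10.410 kJ/mol
  T = 339.2 K: K = (1.827, 0.335), RR gives ψ = 0.199, H_out = 7.967 kJ/mol
  T = 340.5 K: K = (1.857, 0.339), RR gives ψ = 0.224, H_out = 9.169 kJ/mol
Linear interpolation between T = 339.2 (H_out = 7.967) and T = 340.5 (H_out = 9.169) on hF = 8.944 gives T ≈ 340.3 K, at which ψ = 0.22.

T = 340.3 K, V/F = 0.22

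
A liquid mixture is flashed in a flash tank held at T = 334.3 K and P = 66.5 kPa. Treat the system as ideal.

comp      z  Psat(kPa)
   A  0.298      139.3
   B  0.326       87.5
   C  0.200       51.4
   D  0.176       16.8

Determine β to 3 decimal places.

β = 0.584

Raoult's law: Kᵢ = Pᵢˢᵃᵗ/P = Pᵢˢᵃᵗ/66.5.
  K_A = 139.3/66.5 = 2.09474, K_B = 87.5/66.5 = 1.31579, K_C = 51.4/66.5 = 0.77293, K_D = 16.8/66.5 = 0.25263
Iterate (Newton) starting at β = 0.5:
  β = 0.500: g = 0.0385, g' = -0.437 → β = 0.588
  β = 0.588: g = -0.0018, g' = -0.482 → β = 0.584
Converged at β = 0.584.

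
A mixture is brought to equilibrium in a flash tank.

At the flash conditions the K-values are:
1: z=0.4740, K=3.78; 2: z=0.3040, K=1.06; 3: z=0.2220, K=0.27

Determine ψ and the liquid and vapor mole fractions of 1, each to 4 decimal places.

ψ = 0.8342, x_1 = 0.1428, y_1 = 0.5398

Iterate (Newton) starting at ψ = 0.7:
  ψ = 0.7000: g = 0.13338, g' = -0.9178 → ψ = 0.8453
  ψ = 0.8453: g = -0.01252, g' = -1.1343 → ψ = 0.8343
  ψ = 0.8343: g = -0.00015, g' = -1.1074 → ψ = 0.8342
Converged at ψ = 0.8342.
Compositions from xᵢ = zᵢ/(1+ψ(Kᵢ−1)), yᵢ = Kᵢxᵢ:
  1: x = 0.1428, y = 0.5398
  2: x = 0.2895, y = 0.3069
  3: x = 0.5677, y = 0.1533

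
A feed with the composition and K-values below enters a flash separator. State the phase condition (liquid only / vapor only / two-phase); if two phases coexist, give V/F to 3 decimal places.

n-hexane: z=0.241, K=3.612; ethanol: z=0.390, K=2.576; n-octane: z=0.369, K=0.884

vapor only

ΣzᵢKᵢ = 2.201; Σzᵢ/Kᵢ = 0.636.
Since Σzᵢ/Kᵢ < 1 the mixture is above its dew point — single vapor phase.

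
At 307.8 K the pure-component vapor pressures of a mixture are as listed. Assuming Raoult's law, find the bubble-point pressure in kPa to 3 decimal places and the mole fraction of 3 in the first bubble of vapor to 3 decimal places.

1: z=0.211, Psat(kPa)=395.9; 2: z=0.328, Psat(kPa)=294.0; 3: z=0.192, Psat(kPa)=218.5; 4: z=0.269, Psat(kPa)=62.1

At the bubble point ψ → 0, so ΣzᵢKᵢ = 1 with Kᵢ = Pᵢˢᵃᵗ/P ⇒ P = ΣzᵢPᵢˢᵃᵗ.
P = 0.211·395.9 + 0.328·294.0 + 0.192·218.5 + 0.269·62.1 = 238.624 kPa
yᵢ = zᵢPᵢˢᵃᵗ/P ⇒ y_3 = 0.192·218.5/238.624 = 0.176

Pbub = 238.624 kPa, y_3 = 0.176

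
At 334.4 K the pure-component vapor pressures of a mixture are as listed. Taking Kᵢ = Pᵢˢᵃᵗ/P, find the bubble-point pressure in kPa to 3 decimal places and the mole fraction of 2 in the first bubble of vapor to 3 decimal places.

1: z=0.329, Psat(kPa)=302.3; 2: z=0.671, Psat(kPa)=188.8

Pbub = 226.142 kPa, y_2 = 0.560

At the bubble point ψ → 0, so ΣzᵢKᵢ = 1 with Kᵢ = Pᵢˢᵃᵗ/P ⇒ P = ΣzᵢPᵢˢᵃᵗ.
P = 0.329·302.3 + 0.671·188.8 = 226.142 kPa
yᵢ = zᵢPᵢˢᵃᵗ/P ⇒ y_2 = 0.671·188.8/226.142 = 0.560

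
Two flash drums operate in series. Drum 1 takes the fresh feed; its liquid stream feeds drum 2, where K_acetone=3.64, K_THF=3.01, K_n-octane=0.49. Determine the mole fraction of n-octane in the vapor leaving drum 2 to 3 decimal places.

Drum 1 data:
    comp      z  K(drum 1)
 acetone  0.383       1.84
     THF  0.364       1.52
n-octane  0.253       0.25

y_n-octane (drum 2) = 0.401

Drum 1:
Material balance + equilibrium reduce to Σ zᵢ(Kᵢ−1)/(1+ψ₁(Kᵢ−1)) = 0.
Feasibility: ΣzᵢKᵢ = 1.321, Σzᵢ/Kᵢ = 1.460 — both > 1, two phases present.
Iterate (Newton) starting at ψ₁ = 0.5:
  ψ₁ = 0.500: g = 0.0732, g' = -0.560 → ψ₁ = 0.631
  ψ₁ = 0.631: g = -0.0072, g' = -0.684 → ψ₁ = 0.620
Converged at ψ₁ = 0.620.
Drum-1 compositions:
  acetone: x = 0.252, y = 0.463
  THF: x = 0.275, y = 0.418
  n-octane: x = 0.473, y = 0.118
Drum-2 feed = drum-1 liquid: z₂ = (0.2518, 0.2753, 0.4729).
Drum 2:
Let ψ₂ = V/F and solve Σ zᵢ(Kᵢ−1)/(1+ψ₂(Kᵢ−1)) = 0.
Feasibility: ΣzᵢKᵢ = 1.977, Σzᵢ/Kᵢ = 1.126 — both > 1, two phases present.
Iterate (Newton) starting at ψ₂ = 0.55:
  ψ₂ = 0.550: g = 0.1987, g' = -0.780 → ψ₂ = 0.805
  ψ₂ = 0.805: g = 0.0152, g' = -0.696 → ψ₂ = 0.826
Converged at ψ₂ = 0.826.
  acetone: x = 0.079, y = 0.288
  THF: x = 0.103, y = 0.311
  n-octane: x = 0.817, y = 0.401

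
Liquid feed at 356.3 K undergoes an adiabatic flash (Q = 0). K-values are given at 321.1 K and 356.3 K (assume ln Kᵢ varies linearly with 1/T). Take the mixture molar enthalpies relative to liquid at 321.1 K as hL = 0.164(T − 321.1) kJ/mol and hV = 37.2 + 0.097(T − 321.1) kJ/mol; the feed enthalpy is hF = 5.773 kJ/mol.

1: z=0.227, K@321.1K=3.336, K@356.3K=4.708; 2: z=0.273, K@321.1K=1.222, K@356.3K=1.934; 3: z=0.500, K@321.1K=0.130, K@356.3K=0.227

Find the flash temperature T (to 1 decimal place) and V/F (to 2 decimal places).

T = 324.6 K, V/F = 0.14

Adiabatic flash: solve Rachford–Rice at each trial T, then check hF = ψ·hV(T) + (1−ψ)·hL(T).
  T = 321.1 K: K = (3.336, 1.222, 0.130), RR gives ψ = 0.110, H_out = 4.092 kJ/mol
  T = 356.3 K: K = (4.708, 1.934, 0.227), RR gives ψ = 0.372, H_out = 18.747 kJ/mol
  T = 338.7 K: K = (3.999, 1.556, 0.174), RR gives ψ = 0.252, H_out = 11.949 kJ/mol
  T = 329.9 K: K = (3.661, 1.383, 0.151), RR gives ψ = 0.184, H_out = 8.187 kJ/mol
  T = 325.5 K: K = (3.497, 1.301, 0.140), RR gives ψ = 0.148, H_out = 6.186 kJ/mol
  T = 323.3 K: K = (3.416, 1.261, 0.135), RR gives ψ = 0.129, H_out = 5.151 kJ/mol
Linear interpolation between T = 323.3 (H_out = 5.151) and T = 325.5 (H_out = 6.186) on hF = 5.773 gives T ≈ 324.6 K, at which ψ = 0.14.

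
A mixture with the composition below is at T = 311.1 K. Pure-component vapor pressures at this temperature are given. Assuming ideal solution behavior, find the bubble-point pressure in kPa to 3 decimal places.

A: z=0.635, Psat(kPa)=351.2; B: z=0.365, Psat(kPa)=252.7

At the bubble point ψ → 0, so ΣzᵢKᵢ = 1 with Kᵢ = Pᵢˢᵃᵗ/P ⇒ P = ΣzᵢPᵢˢᵃᵗ.
P = 0.635·351.2 + 0.365·252.7 = 315.248 kPa

Pbub = 315.248 kPa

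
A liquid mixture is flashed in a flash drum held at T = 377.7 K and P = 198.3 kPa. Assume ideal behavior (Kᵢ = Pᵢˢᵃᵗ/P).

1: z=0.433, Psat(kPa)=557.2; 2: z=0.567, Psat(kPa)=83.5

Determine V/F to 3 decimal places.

Raoult's law: Kᵢ = Pᵢˢᵃᵗ/P = Pᵢˢᵃᵗ/198.3.
  K_1 = 557.2/198.3 = 2.80988, K_2 = 83.5/198.3 = 0.42108
Rachford–Rice: g(V/F) = Σ zᵢ(Kᵢ−1)/(1+V/F(Kᵢ−1)) = 0.
Feasibility: ΣzᵢKᵢ = 1.455, Σzᵢ/Kᵢ = 1.501 — both > 1, two phases present.
Binary case is linear: z₁(K₁−1)(1+V/F(K₂−1)) + z₂(K₂−1)(1+V/F(K₁−1)) = 0
⇒ V/F = [z₁(K₁−1)+z₂(K₂−1)] / [−(K₁−1)(K₂−1)] = 0.4554/1.0478 = 0.435

V/F = 0.435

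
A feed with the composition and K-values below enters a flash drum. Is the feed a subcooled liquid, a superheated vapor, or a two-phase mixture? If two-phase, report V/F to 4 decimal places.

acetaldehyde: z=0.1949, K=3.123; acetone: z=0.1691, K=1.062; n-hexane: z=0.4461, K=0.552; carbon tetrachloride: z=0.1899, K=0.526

ΣzᵢKᵢ = 1.1344; Σzᵢ/Kᵢ = 1.3908.
Both exceed 1, so a two-phase solution exists.
Rachford–Rice: g(ψ) = Σ zᵢ(Kᵢ−1)/(1+ψ(Kᵢ−1)) = 0.
Iterate (Newton) starting at ψ = 0.5:
  ψ = 0.5000: g = -0.16463, g' = -0.4293 → ψ = 0.1165
  ψ = 0.1165: g = 0.03600, g' = -0.7127 → ψ = 0.1670
  ψ = 0.1670: g = 0.00207, g' = -0.6343 → ψ = 0.1703
Converged at ψ = 0.1703.

two-phase, V/F = 0.1703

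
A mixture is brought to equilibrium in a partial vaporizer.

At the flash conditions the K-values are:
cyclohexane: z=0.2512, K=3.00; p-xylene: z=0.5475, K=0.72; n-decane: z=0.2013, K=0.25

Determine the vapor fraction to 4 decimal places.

ψ = 0.2268

Iterate (Newton) starting at ψ = 0.5:
  ψ = 0.5000: g = -0.16862, g' = -0.5991 → ψ = 0.2186
  ψ = 0.2186: g = 0.00572, g' = -0.6972 → ψ = 0.2268
Converged at ψ = 0.2268.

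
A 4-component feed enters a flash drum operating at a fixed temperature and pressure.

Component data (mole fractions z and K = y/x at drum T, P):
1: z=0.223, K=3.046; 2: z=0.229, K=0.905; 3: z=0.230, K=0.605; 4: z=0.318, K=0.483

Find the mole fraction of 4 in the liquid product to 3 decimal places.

x_4 = 0.361

Rachford–Rice: g(ψ) = Σ zᵢ(Kᵢ−1)/(1+ψ(Kᵢ−1)) = 0.
Feasibility: ΣzᵢKᵢ = 1.179, Σzᵢ/Kᵢ = 1.365 — both > 1, two phases present.
Newton–Raphson from ψ = 0.5:
  ψ = 0.500: g = -0.1322, g' = -0.441 → ψ = 0.200
  ψ = 0.200: g = 0.0196, g' = -0.620 → ψ = 0.232
  ψ = 0.232: g = 0.0006, g' = -0.585 → ψ = 0.233
Converged at ψ = 0.233.
Compositions from xᵢ = zᵢ/(1+ψ(Kᵢ−1)), yᵢ = Kᵢxᵢ:
  1: x = 0.151, y = 0.460
  2: x = 0.234, y = 0.212
  3: x = 0.253, y = 0.153
  4: x = 0.361, y = 0.175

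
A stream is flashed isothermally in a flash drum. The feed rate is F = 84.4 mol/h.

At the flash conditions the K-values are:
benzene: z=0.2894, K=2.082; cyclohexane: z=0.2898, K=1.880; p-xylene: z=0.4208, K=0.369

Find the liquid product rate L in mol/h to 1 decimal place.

Let ψ = V/F and solve Σ zᵢ(Kᵢ−1)/(1+ψ(Kᵢ−1)) = 0.
Feasibility: ΣzᵢKᵢ = 1.3026, Σzᵢ/Kᵢ = 1.4335 — both > 1, two phases present.
Newton–Raphson from ψ = 0.5:
  ψ = 0.5000: g = -0.00761, g' = -0.6085 → ψ = 0.4875
Converged at ψ = 0.4875.
Then V = ψ·F = 0.4875·84.4 = 41.1 mol/h and L = F − V = 43.3 mol/h.

L = 43.3 mol/h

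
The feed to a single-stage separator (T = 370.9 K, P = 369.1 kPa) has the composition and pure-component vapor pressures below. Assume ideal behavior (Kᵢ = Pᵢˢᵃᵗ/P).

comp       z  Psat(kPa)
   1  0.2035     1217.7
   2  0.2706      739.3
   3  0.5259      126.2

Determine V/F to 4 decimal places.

V/F = 0.3622

Raoult's law: Kᵢ = Pᵢˢᵃᵗ/P = Pᵢˢᵃᵗ/369.1.
  K_1 = 1217.7/369.1 = 3.299106, K_2 = 739.3/369.1 = 2.002980, K_3 = 126.2/369.1 = 0.341913
Material balance + equilibrium reduce to Σ zᵢ(Kᵢ−1)/(1+V/F(Kᵢ−1)) = 0.
Check two-phase: ΣzᵢKᵢ = 1.3932 > 1 and Σzᵢ/Kᵢ = 1.7349 > 1, so g(0) = 0.3932 > 0 and g(1) = -0.7349 < 0.
Newton iteration, V/F⁰ = 0.64:
  V/F = 0.6400: g = -0.24331, g' = -0.9569 → V/F = 0.3857
  V/F = 0.3857: g = -0.02017, g' = -0.8528 → V/F = 0.3621
  V/F = 0.3621: g = 0.00007, g' = -0.8594 → V/F = 0.3622
Converged at V/F = 0.3622.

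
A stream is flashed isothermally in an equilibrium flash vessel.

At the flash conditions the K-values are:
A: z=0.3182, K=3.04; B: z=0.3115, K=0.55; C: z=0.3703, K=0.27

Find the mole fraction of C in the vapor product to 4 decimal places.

Rachford–Rice: g(V/F) = Σ zᵢ(Kᵢ−1)/(1+V/F(Kᵢ−1)) = 0.
Feasibility: ΣzᵢKᵢ = 1.2386, Σzᵢ/Kᵢ = 2.0425 — both > 1, two phases present.
Iterate (Newton) starting at V/F = 0.5:
  V/F = 0.5000: g = -0.28522, g' = -0.9189 → V/F = 0.1896
  V/F = 0.1896: g = 0.00107, g' = -1.0298 → V/F = 0.1907
Converged at V/F = 0.1907.
Compositions from xᵢ = zᵢ/(1+V/F(Kᵢ−1)), yᵢ = Kᵢxᵢ:
  A: x = 0.2291, y = 0.6965
  B: x = 0.3407, y = 0.1874
  C: x = 0.4302, y = 0.1161

y_C = 0.1161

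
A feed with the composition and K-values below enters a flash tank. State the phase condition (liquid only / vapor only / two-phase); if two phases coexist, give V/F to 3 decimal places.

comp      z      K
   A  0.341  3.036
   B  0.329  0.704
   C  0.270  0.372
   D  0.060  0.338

ΣzᵢKᵢ = 1.388; Σzᵢ/Kᵢ = 1.483.
Both exceed 1, so a two-phase solution exists.
Rachford–Rice: g(ψ) = Σ zᵢ(Kᵢ−1)/(1+ψ(Kᵢ−1)) = 0.
Newton iteration, ψ⁰ = 0.5:
  ψ = 0.500: g = -0.0768, g' = -0.672 → ψ = 0.386
  ψ = 0.386: g = 0.0019, g' = -0.713 → ψ = 0.388
Converged at ψ = 0.388.

two-phase, V/F = 0.388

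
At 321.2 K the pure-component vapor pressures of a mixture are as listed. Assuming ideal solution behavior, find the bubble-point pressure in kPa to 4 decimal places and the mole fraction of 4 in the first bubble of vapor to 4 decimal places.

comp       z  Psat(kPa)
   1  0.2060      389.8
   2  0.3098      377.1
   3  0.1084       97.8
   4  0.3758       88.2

At the bubble point ψ → 0, so ΣzᵢKᵢ = 1 with Kᵢ = Pᵢˢᵃᵗ/P ⇒ P = ΣzᵢPᵢˢᵃᵗ.
P = 0.2060·389.8 + 0.3098·377.1 + 0.1084·97.8 + 0.3758·88.2 = 240.8715 kPa
yᵢ = zᵢPᵢˢᵃᵗ/P ⇒ y_4 = 0.3758·88.2/240.8715 = 0.1376

Pbub = 240.8715 kPa, y_4 = 0.1376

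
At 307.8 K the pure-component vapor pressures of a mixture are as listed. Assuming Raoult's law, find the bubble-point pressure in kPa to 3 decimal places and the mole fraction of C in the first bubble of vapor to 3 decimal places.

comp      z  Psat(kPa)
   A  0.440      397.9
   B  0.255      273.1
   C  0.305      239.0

Pbub = 317.611 kPa, y_C = 0.230

At the bubble point ψ → 0, so ΣzᵢKᵢ = 1 with Kᵢ = Pᵢˢᵃᵗ/P ⇒ P = ΣzᵢPᵢˢᵃᵗ.
P = 0.440·397.9 + 0.255·273.1 + 0.305·239.0 = 317.611 kPa
yᵢ = zᵢPᵢˢᵃᵗ/P ⇒ y_C = 0.305·239.0/317.611 = 0.230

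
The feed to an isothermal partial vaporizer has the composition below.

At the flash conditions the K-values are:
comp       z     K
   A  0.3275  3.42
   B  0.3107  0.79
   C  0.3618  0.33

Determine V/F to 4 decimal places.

Rachford–Rice: g(V/F) = Σ zᵢ(Kᵢ−1)/(1+V/F(Kᵢ−1)) = 0.
Feasibility: ΣzᵢKᵢ = 1.4849, Σzᵢ/Kᵢ = 1.5854 — both > 1, two phases present.
Newton iteration, V/F⁰ = 0.65:
  V/F = 0.6500: g = -0.19695, g' = -0.8178 → V/F = 0.4092
  V/F = 0.4092: g = -0.00710, g' = -0.8089 → V/F = 0.4004
Converged at V/F = 0.4004.

V/F = 0.4004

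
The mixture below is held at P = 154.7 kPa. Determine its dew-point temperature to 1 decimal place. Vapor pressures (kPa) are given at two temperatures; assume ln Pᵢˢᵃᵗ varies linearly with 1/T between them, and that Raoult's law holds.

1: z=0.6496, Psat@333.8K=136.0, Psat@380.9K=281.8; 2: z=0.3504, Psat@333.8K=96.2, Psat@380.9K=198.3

T = 349.5 K

Dew-point temperature: Σzᵢ·P/Pᵢˢᵃᵗ(T) = 1. Interpolate ln Pᵢˢᵃᵗ = aᵢ + bᵢ/T.
  T = 333.8 K: ΣzᵢP/Pᵢˢᵃᵗ = 1.3024
  T = 380.9 K: ΣzᵢP/Pᵢˢᵃᵗ = 0.6300
  T = 357.4 K: ΣzᵢP/Pᵢˢᵃᵗ = 0.8837
  T = 345.6 K: ΣzᵢP/Pᵢˢᵃᵗ = 1.0657
  T = 351.5 K: ΣzᵢP/Pᵢˢᵃᵗ = 0.9689
  T = 348.6 K: ΣzᵢP/Pᵢˢᵃᵗ = 1.0150
Interpolating between 348.6 K and 351.5 K gives T ≈ 349.5 K.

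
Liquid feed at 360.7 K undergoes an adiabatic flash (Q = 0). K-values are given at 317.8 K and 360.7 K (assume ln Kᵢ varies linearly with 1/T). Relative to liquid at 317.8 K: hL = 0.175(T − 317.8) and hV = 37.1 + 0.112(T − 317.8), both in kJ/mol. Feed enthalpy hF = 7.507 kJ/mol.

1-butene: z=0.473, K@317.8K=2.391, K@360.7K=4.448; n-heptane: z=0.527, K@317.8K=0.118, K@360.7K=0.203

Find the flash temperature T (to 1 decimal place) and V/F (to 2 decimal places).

Adiabatic flash: solve Rachford–Rice at each trial T, then check hF = ψ·hV(T) + (1−ψ)·hL(T).
  T = 317.8 K: K = (2.391, 0.118), RR gives ψ = 0.157, H_out = 5.840 kJ/mol
  T = 360.7 K: K = (4.448, 0.203), RR gives ψ = 0.441, H_out = 22.664 kJ/mol
  T = 339.2 K: K = (3.323, 0.157), RR gives ψ = 0.335, H_out = 15.704 kJ/mol
  T = 328.5 K: K = (2.834, 0.137), RR gives ψ = 0.261, H_out = 11.368 kJ/mol
  T = 323.1 K: K = (2.605, 0.127), RR gives ψ = 0.214, H_out = 8.777 kJ/mol
  T = 320.5 K: K = (2.498, 0.123), RR gives ψ = 0.187, H_out = 7.394 kJ/mol
  T = 321.8 K: K = (2.551, 0.125), RR gives ψ = 0.201, H_out = 8.098 kJ/mol
Linear interpolation between T = 320.5 (H_out = 7.394) and T = 321.8 (H_out = 8.098) on hF = 7.507 gives T ≈ 320.7 K, at which ψ = 0.19.

T = 320.7 K, V/F = 0.19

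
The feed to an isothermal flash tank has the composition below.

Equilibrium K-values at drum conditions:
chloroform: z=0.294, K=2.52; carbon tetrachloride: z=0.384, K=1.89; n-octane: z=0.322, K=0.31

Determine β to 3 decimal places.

β = 0.697

Newton iteration, β⁰ = 0.44:
  β = 0.440: g = 0.1943, g' = -0.717 → β = 0.711
  β = 0.711: g = -0.0121, g' = -0.862 → β = 0.697
Converged at β = 0.697.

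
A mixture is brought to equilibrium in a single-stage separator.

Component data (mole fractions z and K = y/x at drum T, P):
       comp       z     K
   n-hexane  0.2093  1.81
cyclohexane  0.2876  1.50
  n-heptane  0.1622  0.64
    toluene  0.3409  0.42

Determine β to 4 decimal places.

Rachford–Rice: g(β) = Σ zᵢ(Kᵢ−1)/(1+β(Kᵢ−1)) = 0.
Feasibility: ΣzᵢKᵢ = 1.0572, Σzᵢ/Kᵢ = 1.3725 — both > 1, two phases present.
Newton iteration, β⁰ = 0.62:
  β = 0.6200: g = -0.16129, g' = -0.4172 → β = 0.2334
  β = 0.2334: g = -0.02108, g' = -0.3332 → β = 0.1702
  β = 0.1702: g = -0.00005, g' = -0.3322 → β = 0.1700
Converged at β = 0.1700.

β = 0.1700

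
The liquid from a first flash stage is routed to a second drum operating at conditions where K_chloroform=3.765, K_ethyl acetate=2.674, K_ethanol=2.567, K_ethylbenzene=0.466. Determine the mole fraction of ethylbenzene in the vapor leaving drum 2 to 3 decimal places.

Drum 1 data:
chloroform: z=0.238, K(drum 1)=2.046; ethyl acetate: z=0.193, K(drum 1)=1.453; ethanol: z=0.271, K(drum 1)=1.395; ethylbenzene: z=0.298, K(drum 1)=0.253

Drum 1:
Material balance + equilibrium reduce to Σ zᵢ(Kᵢ−1)/(1+ψ₁(Kᵢ−1)) = 0.
Feasibility: ΣzᵢKᵢ = 1.221, Σzᵢ/Kᵢ = 1.621 — both > 1, two phases present.
Newton iteration, ψ₁⁰ = 0.63:
  ψ₁ = 0.630: g = -0.1167, g' = -0.739 → ψ₁ = 0.472
  ψ₁ = 0.472: g = -0.0150, g' = -0.570 → ψ₁ = 0.446
  ψ₁ = 0.446: g = -0.0002, g' = -0.553 → ψ₁ = 0.445
Converged at ψ₁ = 0.445.
Drum-1 compositions:
  chloroform: x = 0.162, y = 0.332
  ethyl acetate: x = 0.161, y = 0.233
  ethanol: x = 0.230, y = 0.321
  ethylbenzene: x = 0.447, y = 0.113
Drum-2 feed = drum-1 liquid: z₂ = (0.1624, 0.1606, 0.2305, 0.4466).
Drum 2:
Material balance + equilibrium reduce to Σ zᵢ(Kᵢ−1)/(1+ψ₂(Kᵢ−1)) = 0.
Check two-phase: ΣzᵢKᵢ = 1.840 > 1 and Σzᵢ/Kᵢ = 1.151 > 1, so g(0) = 0.840 > 0 and g(1) = -0.151 < 0.
Newton–Raphson from ψ₂ = 0.53:
  ψ₂ = 0.530: g = 0.1892, g' = -0.747 → ψ₂ = 0.783
  ψ₂ = 0.783: g = 0.0103, g' = -0.698 → ψ₂ = 0.798
Converged at ψ₂ = 0.798.
  chloroform: x = 0.051, y = 0.191
  ethyl acetate: x = 0.069, y = 0.184
  ethanol: x = 0.102, y = 0.263
  ethylbenzene: x = 0.778, y = 0.363

y_ethylbenzene (drum 2) = 0.363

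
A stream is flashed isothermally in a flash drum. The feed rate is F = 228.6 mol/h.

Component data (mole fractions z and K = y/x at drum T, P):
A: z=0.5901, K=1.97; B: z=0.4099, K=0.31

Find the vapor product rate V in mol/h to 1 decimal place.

Let ψ = V/F and solve Σ zᵢ(Kᵢ−1)/(1+ψ(Kᵢ−1)) = 0.
Feasibility: ΣzᵢKᵢ = 1.2896, Σzᵢ/Kᵢ = 1.6218 — both > 1, two phases present.
Binary case is linear: z₁(K₁−1)(1+ψ(K₂−1)) + z₂(K₂−1)(1+ψ(K₁−1)) = 0
⇒ ψ = [z₁(K₁−1)+z₂(K₂−1)] / [−(K₁−1)(K₂−1)] = 0.28957/0.66930 = 0.4326
Then V = ψ·F = 0.4326·228.6 = 98.9 mol/h and L = F − V = 129.7 mol/h.

V = 98.9 mol/h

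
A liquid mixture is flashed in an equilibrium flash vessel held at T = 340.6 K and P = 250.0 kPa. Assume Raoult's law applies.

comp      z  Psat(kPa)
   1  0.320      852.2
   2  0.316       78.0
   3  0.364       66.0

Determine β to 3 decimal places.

β = 0.166

Raoult's law: Kᵢ = Pᵢˢᵃᵗ/P = Pᵢˢᵃᵗ/250.0.
  K_1 = 852.2/250.0 = 3.40880, K_2 = 78.0/250.0 = 0.31200, K_3 = 66.0/250.0 = 0.26400
Rachford–Rice: g(β) = Σ zᵢ(Kᵢ−1)/(1+β(Kᵢ−1)) = 0.
g(0) = ΣzᵢKᵢ − 1 = 0.286 and g(1) = 1 − Σzᵢ/Kᵢ = -1.485, so a root lies in (0, 1).
Newton iteration, β⁰ = 0.5:
  β = 0.500: g = -0.4056, g' = -1.223 → β = 0.168
  β = 0.168: g = -0.0033, g' = -1.388 → β = 0.166
Converged at β = 0.166.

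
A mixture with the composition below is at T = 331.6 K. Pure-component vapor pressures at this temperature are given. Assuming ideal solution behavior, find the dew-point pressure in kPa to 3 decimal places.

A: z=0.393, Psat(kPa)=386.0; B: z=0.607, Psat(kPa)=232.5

At the dew point ψ → 1, so Σzᵢ/Kᵢ = 1 with Kᵢ = Pᵢˢᵃᵗ/P ⇒ 1/P = Σzᵢ/Pᵢˢᵃᵗ.
1/P = 0.393/386.0 + 0.607/232.5 = 0.003629 ⇒ P = 275.567 kPa

Pdew = 275.567 kPa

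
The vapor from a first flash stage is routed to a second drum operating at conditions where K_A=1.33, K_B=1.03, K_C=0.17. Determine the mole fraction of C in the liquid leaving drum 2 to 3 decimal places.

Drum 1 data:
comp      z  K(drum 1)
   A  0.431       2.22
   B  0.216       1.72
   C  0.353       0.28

x_C (drum 2) = 0.216

Drum 1:
Material balance + equilibrium reduce to Σ zᵢ(Kᵢ−1)/(1+ψ₁(Kᵢ−1)) = 0.
Check two-phase: ΣzᵢKᵢ = 1.427 > 1 and Σzᵢ/Kᵢ = 1.580 > 1, so g(0) = 0.427 > 0 and g(1) = -0.580 < 0.
Newton iteration, ψ₁⁰ = 0.5:
  ψ₁ = 0.500: g = 0.0438, g' = -0.755 → ψ₁ = 0.558
  ψ₁ = 0.558: g = -0.0011, g' = -0.795 → ψ₁ = 0.557
Converged at ψ₁ = 0.557.
Drum-1 compositions:
  A: x = 0.257, y = 0.570
  B: x = 0.154, y = 0.265
  C: x = 0.589, y = 0.165
Drum-2 feed = drum-1 vapor: z₂ = (0.5698, 0.2652, 0.1650).
Drum 2:
Newton iteration, ψ₂⁰ = 0.5:
  ψ₂ = 0.500: g = -0.0648, g' = -0.378 → ψ₂ = 0.329
  ψ₂ = 0.329: g = -0.0107, g' = -0.266 → ψ₂ = 0.288
  ψ₂ = 0.288: g = -0.0004, g' = -0.248 → ψ₂ = 0.287
Converged at ψ₂ = 0.287.
  A: x = 0.521, y = 0.692
  B: x = 0.263, y = 0.271
  C: x = 0.216, y = 0.037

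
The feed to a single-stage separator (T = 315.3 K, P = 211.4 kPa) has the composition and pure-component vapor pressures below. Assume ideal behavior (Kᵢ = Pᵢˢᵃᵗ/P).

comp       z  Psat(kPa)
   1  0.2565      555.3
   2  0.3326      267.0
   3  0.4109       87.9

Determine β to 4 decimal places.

β = 0.4370

Raoult's law: Kᵢ = Pᵢˢᵃᵗ/P = Pᵢˢᵃᵗ/211.4.
  K_1 = 555.3/211.4 = 2.626774, K_2 = 267.0/211.4 = 1.263009, K_3 = 87.9/211.4 = 0.415799
Let β = V/F and solve Σ zᵢ(Kᵢ−1)/(1+β(Kᵢ−1)) = 0.
Check two-phase: ΣzᵢKᵢ = 1.2647 > 1 and Σzᵢ/Kᵢ = 1.3492 > 1, so g(0) = 0.2647 > 0 and g(1) = -0.3492 < 0.
Newton–Raphson from β = 0.5:
  β = 0.5000: g = -0.03168, g' = -0.5042 → β = 0.4372
  β = 0.4372: g = -0.00008, g' = -0.5033 → β = 0.4370
Converged at β = 0.4370.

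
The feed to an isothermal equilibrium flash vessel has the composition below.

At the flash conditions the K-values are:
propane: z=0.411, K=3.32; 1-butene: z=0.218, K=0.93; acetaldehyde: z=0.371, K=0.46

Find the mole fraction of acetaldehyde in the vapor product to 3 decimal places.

Rachford–Rice: g(ψ) = Σ zᵢ(Kᵢ−1)/(1+ψ(Kᵢ−1)) = 0.
g(0) = ΣzᵢKᵢ − 1 = 0.738 and g(1) = 1 − Σzᵢ/Kᵢ = -0.165, so a root lies in (0, 1).
Iterate (Newton) starting at ψ = 0.5:
  ψ = 0.500: g = 0.1512, g' = -0.678 → ψ = 0.723
  ψ = 0.723: g = 0.0115, g' = -0.601 → ψ = 0.742
Converged at ψ = 0.742.
Compositions from xᵢ = zᵢ/(1+ψ(Kᵢ−1)), yᵢ = Kᵢxᵢ:
  propane: x = 0.151, y = 0.501
  1-butene: x = 0.230, y = 0.214
  acetaldehyde: x = 0.619, y = 0.285

y_acetaldehyde = 0.285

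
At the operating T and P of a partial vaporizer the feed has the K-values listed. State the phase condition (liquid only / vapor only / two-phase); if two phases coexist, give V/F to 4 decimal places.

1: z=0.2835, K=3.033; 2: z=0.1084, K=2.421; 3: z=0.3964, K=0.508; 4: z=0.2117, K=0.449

two-phase, V/F = 0.4343

ΣzᵢKᵢ = 1.4187; Σzᵢ/Kᵢ = 1.3901.
Both exceed 1, so a two-phase solution exists.
Material balance + equilibrium reduce to Σ zᵢ(Kᵢ−1)/(1+ψ(Kᵢ−1)) = 0.
Iterate (Newton) starting at ψ = 0.5:
  ψ = 0.5000: g = -0.04379, g' = -0.6542 → ψ = 0.4331
  ψ = 0.4331: g = 0.00082, g' = -0.6811 → ψ = 0.4343
Converged at ψ = 0.4343.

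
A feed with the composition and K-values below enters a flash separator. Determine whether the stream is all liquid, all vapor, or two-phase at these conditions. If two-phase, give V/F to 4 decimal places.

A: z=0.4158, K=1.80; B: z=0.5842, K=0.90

all vapor

ΣzᵢKᵢ = 1.2742; Σzᵢ/Kᵢ = 0.8801.
Since Σzᵢ/Kᵢ < 1 the mixture is above its dew point — single vapor phase.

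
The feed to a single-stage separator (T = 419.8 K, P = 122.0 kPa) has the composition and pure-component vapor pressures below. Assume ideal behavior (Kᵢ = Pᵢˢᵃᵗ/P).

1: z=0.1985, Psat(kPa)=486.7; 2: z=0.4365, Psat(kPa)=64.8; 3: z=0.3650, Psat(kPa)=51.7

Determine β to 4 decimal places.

Raoult's law: Kᵢ = Pᵢˢᵃᵗ/P = Pᵢˢᵃᵗ/122.0.
  K_1 = 486.7/122.0 = 3.989344, K_2 = 64.8/122.0 = 0.531148, K_3 = 51.7/122.0 = 0.423770
Iterate (Newton) starting at β = 0.5:
  β = 0.5000: g = -0.32491, g' = -0.6879 → β = 0.0277
  β = 0.0277: g = 0.12697, g' = -1.7368 → β = 0.1008
  β = 0.1008: g = 0.01791, g' = -1.2899 → β = 0.1147
  β = 0.1147: g = 0.00042, g' = -1.2299 → β = 0.1150
Converged at β = 0.1150.

β = 0.1150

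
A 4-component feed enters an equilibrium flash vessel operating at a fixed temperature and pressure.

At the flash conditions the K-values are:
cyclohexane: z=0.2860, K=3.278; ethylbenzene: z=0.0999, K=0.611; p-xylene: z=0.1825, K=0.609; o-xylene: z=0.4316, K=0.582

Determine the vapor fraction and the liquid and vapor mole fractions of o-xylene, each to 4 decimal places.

Let ψ = V/F and solve Σ zᵢ(Kᵢ−1)/(1+ψ(Kᵢ−1)) = 0.
g(0) = ΣzᵢKᵢ − 1 = 0.3609 and g(1) = 1 − Σzᵢ/Kᵢ = -0.2920, so a root lies in (0, 1).
Iterate (Newton) starting at ψ = 0.31:
  ψ = 0.3100: g = 0.04920, g' = -0.6650 → ψ = 0.3840
  ψ = 0.3840: g = 0.00298, g' = -0.5888 → ψ = 0.3890
  ψ = 0.3890: g = 0.00001, g' = -0.5845 → ψ = 0.3891
Converged at ψ = 0.3891.
Compositions from xᵢ = zᵢ/(1+ψ(Kᵢ−1)), yᵢ = Kᵢxᵢ:
  cyclohexane: x = 0.1516, y = 0.4970
  ethylbenzene: x = 0.1177, y = 0.0719
  p-xylene: x = 0.2152, y = 0.1311
  o-xylene: x = 0.5154, y = 0.3000

ψ = 0.3891, x_o-xylene = 0.5154, y_o-xylene = 0.3000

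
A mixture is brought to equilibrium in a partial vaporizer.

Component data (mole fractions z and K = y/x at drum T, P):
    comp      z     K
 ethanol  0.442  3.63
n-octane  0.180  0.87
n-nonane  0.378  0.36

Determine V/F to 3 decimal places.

Material balance + equilibrium reduce to Σ zᵢ(Kᵢ−1)/(1+V/F(Kᵢ−1)) = 0.
Feasibility: ΣzᵢKᵢ = 1.897, Σzᵢ/Kᵢ = 1.379 — both > 1, two phases present.
Iterate (Newton) starting at V/F = 0.5:
  V/F = 0.500: g = 0.1214, g' = -0.909 → V/F = 0.634
  V/F = 0.634: g = 0.0036, g' = -0.872 → V/F = 0.638
Converged at V/F = 0.638.

V/F = 0.638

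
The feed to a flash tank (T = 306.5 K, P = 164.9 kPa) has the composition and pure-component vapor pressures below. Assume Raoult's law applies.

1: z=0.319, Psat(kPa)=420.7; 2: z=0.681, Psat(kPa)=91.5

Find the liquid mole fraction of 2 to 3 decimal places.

x_2 = 0.777

Raoult's law: Kᵢ = Pᵢˢᵃᵗ/P = Pᵢˢᵃᵗ/164.9.
  K_1 = 420.7/164.9 = 2.55124, K_2 = 91.5/164.9 = 0.55488
Let β = V/F and solve Σ zᵢ(Kᵢ−1)/(1+β(Kᵢ−1)) = 0.
Feasibility: ΣzᵢKᵢ = 1.192, Σzᵢ/Kᵢ = 1.352 — both > 1, two phases present.
Binary case is linear: z₁(K₁−1)(1+β(K₂−1)) + z₂(K₂−1)(1+β(K₁−1)) = 0
⇒ β = [z₁(K₁−1)+z₂(K₂−1)] / [−(K₁−1)(K₂−1)] = 0.1917/0.6905 = 0.278
Compositions from xᵢ = zᵢ/(1+β(Kᵢ−1)), yᵢ = Kᵢxᵢ:
  1: x = 0.223, y = 0.569
  2: x = 0.777, y = 0.431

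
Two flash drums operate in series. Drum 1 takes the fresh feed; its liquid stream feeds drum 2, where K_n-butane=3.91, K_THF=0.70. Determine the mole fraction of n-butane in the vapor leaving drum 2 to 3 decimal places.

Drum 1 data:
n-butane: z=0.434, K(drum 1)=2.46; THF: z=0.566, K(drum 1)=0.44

y_n-butane (drum 2) = 0.365

Drum 1:
Binary case is linear: z₁(K₁−1)(1+ψ₁(K₂−1)) + z₂(K₂−1)(1+ψ₁(K₁−1)) = 0
⇒ ψ₁ = [z₁(K₁−1)+z₂(K₂−1)] / [−(K₁−1)(K₂−1)] = 0.3167/0.8176 = 0.387
Drum-1 compositions:
  n-butane: x = 0.277, y = 0.682
  THF: x = 0.723, y = 0.318
Drum-2 feed = drum-1 liquid: z₂ = (0.2772, 0.7228).
Drum 2:
Material balance + equilibrium reduce to Σ zᵢ(Kᵢ−1)/(1+ψ₂(Kᵢ−1)) = 0.
Feasibility: ΣzᵢKᵢ = 1.590, Σzᵢ/Kᵢ = 1.103 — both > 1, two phases present.
Binary case is linear: z₁(K₁−1)(1+ψ₂(K₂−1)) + z₂(K₂−1)(1+ψ₂(K₁−1)) = 0
⇒ ψ₂ = [z₁(K₁−1)+z₂(K₂−1)] / [−(K₁−1)(K₂−1)] = 0.5899/0.8730 = 0.676
  n-butane: x = 0.093, y = 0.365
  THF: x = 0.907, y = 0.635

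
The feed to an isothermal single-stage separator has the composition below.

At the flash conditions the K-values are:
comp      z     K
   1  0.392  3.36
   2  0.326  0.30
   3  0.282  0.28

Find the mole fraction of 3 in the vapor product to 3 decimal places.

y_3 = 0.100

Newton–Raphson from β = 0.5:
  β = 0.500: g = -0.2440, g' = -1.194 → β = 0.296
  β = 0.296: g = -0.0009, g' = -1.247 → β = 0.295
Converged at β = 0.295.
Compositions from xᵢ = zᵢ/(1+β(Kᵢ−1)), yᵢ = Kᵢxᵢ:
  1: x = 0.231, y = 0.776
  2: x = 0.411, y = 0.123
  3: x = 0.358, y = 0.100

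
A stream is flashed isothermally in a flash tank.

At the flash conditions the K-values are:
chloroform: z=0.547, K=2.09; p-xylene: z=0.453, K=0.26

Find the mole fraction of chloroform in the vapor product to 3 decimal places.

y_chloroform = 0.845

Material balance + equilibrium reduce to Σ zᵢ(Kᵢ−1)/(1+V/F(Kᵢ−1)) = 0.
Check two-phase: ΣzᵢKᵢ = 1.261 > 1 and Σzᵢ/Kᵢ = 2.004 > 1, so g(0) = 0.261 > 0 and g(1) = -1.004 < 0.
Newton–Raphson from V/F = 0.5:
  V/F = 0.500: g = -0.1462, g' = -0.897 → V/F = 0.337
  V/F = 0.337: g = -0.0106, g' = -0.788 → V/F = 0.324
Converged at V/F = 0.324.
Compositions from xᵢ = zᵢ/(1+V/F(Kᵢ−1)), yᵢ = Kᵢxᵢ:
  chloroform: x = 0.404, y = 0.845
  p-xylene: x = 0.596, y = 0.155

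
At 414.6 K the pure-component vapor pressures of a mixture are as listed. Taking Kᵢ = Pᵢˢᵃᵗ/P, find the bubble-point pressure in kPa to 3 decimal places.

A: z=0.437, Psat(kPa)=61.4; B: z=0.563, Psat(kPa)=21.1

At the bubble point ψ → 0, so ΣzᵢKᵢ = 1 with Kᵢ = Pᵢˢᵃᵗ/P ⇒ P = ΣzᵢPᵢˢᵃᵗ.
P = 0.437·61.4 + 0.563·21.1 = 38.711 kPa

Pbub = 38.711 kPa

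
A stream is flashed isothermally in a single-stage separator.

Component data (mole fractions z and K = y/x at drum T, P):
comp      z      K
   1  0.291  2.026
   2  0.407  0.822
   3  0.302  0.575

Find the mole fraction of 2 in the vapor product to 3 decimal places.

Rachford–Rice: g(ψ) = Σ zᵢ(Kᵢ−1)/(1+ψ(Kᵢ−1)) = 0.
Feasibility: ΣzᵢKᵢ = 1.098, Σzᵢ/Kᵢ = 1.164 — both > 1, two phases present.
Iterate (Newton) starting at ψ = 0.44:
  ψ = 0.440: g = -0.0308, g' = -0.243 → ψ = 0.313
  ψ = 0.313: g = 0.0011, g' = -0.262 → ψ = 0.318
Converged at ψ = 0.318.
Compositions from xᵢ = zᵢ/(1+ψ(Kᵢ−1)), yᵢ = Kᵢxᵢ:
  1: x = 0.219, y = 0.445
  2: x = 0.431, y = 0.355
  3: x = 0.349, y = 0.201

y_2 = 0.355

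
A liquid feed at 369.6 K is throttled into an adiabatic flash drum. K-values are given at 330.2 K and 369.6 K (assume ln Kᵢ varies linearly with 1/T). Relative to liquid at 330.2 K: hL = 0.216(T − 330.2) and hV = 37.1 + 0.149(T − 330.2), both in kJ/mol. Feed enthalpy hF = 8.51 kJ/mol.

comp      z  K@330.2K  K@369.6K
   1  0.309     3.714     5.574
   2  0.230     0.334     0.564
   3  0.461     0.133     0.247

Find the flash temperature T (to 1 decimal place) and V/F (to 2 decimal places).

Adiabatic flash: solve Rachford–Rice at each trial T, then check hF = ψ·hV(T) + (1−ψ)·hL(T).
  T = 330.2 K: K = (3.714, 0.334, 0.133), RR gives ψ = 0.131, H_out = 4.859 kJ/mol
  T = 369.6 K: K = (5.574, 0.564, 0.247), RR gives ψ = 0.320, H_out = 19.534 kJ/mol
  T = 349.9 K: K = (4.602, 0.440, 0.184), RR gives ψ = 0.229, H_out = 12.449 kJ/mol
  T = 340.0 K: K = (4.145, 0.385, 0.157), RR gives ψ = 0.182, H_out = 8.746 kJ/mol
  T = 335.1 K: K = (3.927, 0.359, 0.145), RR gives ψ = 0.157, H_out = 6.837 kJ/mol
  T = 337.6 K: K = (4.037, 0.372, 0.151), RR gives ψ = 0.170, H_out = 7.818 kJ/mol
Linear interpolation between T = 337.6 (H_out = 7.818) and T = 340.0 (H_out = 8.746) on hF = 8.51 gives T ≈ 339.4 K, at which ψ = 0.18.

T = 339.4 K, V/F = 0.18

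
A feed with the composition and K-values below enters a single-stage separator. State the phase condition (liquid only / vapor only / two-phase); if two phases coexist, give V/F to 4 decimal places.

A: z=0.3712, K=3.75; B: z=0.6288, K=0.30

ΣzᵢKᵢ = 1.5806; Σzᵢ/Kᵢ = 2.1950.
Both exceed 1, so a two-phase solution exists.
Material balance + equilibrium reduce to Σ zᵢ(Kᵢ−1)/(1+ψ(Kᵢ−1)) = 0.
Iterate (Newton) starting at ψ = 0.5:
  ψ = 0.5000: g = -0.24736, g' = -1.2269 → ψ = 0.2984
  ψ = 0.2984: g = 0.00433, g' = -1.3392 → ψ = 0.3016
Converged at ψ = 0.3016.

two-phase, V/F = 0.3016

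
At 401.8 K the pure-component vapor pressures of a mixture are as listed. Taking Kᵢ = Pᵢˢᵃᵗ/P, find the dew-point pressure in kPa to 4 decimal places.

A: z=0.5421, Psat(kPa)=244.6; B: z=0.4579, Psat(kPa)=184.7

At the dew point ψ → 1, so Σzᵢ/Kᵢ = 1 with Kᵢ = Pᵢˢᵃᵗ/P ⇒ 1/P = Σzᵢ/Pᵢˢᵃᵗ.
1/P = 0.5421/244.6 + 0.4579/184.7 = 0.0046954 ⇒ P = 212.9732 kPa

Pdew = 212.9732 kPa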